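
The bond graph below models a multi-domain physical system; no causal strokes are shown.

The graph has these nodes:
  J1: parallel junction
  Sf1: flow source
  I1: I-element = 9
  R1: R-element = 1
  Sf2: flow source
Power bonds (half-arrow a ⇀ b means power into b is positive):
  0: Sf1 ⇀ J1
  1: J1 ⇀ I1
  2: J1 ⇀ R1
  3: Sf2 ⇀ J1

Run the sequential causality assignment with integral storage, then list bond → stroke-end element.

bond 0 stroke at Sf1  (source Sf1 imposes f)
bond 3 stroke at Sf2  (Sf2 (Sf) sets flow on bond)
bond 1 stroke at I1  (prefer integral on I1)
bond 2 stroke at J1  (only one effort-in slot at J1)

#0 |Sf1
#1 |I1
#2 |J1
#3 |Sf2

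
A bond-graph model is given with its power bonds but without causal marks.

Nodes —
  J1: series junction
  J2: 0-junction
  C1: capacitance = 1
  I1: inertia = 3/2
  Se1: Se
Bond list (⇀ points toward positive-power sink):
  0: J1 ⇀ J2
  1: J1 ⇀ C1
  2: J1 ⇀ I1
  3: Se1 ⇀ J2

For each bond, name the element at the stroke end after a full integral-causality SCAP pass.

b0 →J1
b1 →J1
b2 →I1
b3 →J2

b3 →J2  (source Se1 imposes e)
b0 →J1  (0-jn J2 has e-setter on 3)
b1 →J1  (C1 outputs effort q/C1)
b2 →I1  (closing 1-jn rule on J1)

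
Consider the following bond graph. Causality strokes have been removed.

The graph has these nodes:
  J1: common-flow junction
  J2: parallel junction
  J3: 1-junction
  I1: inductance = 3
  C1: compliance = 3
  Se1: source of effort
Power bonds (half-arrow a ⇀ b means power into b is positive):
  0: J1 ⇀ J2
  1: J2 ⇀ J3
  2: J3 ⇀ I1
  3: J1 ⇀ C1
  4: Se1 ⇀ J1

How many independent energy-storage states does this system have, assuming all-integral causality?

2  (C1, I1 all integral)

b4 |J1  (Se1 fixes effort; stroke away)
b2 |I1  (I1: I, integral causality)
b1 |J3  (J3 flow already set via bond 2)
b0 |J2  (closing 0-jn rule on J2)
b3 |J1  (J1 flow already set via bond 0)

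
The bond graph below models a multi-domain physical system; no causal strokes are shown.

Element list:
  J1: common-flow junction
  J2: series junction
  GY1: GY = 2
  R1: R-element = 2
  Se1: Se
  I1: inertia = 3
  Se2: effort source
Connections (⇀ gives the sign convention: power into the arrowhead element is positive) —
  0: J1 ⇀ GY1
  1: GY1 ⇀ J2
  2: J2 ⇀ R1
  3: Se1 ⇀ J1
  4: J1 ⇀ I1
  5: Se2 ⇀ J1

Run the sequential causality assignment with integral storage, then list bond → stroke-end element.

#3 stroke→J1  (source Se1 imposes e)
#5 stroke→J1  (source Se2 imposes e)
#4 stroke→I1  (I1 outputs flow p/I1)
#0 stroke→J1  (common-f at J1 fixed by 4)
#1 stroke→J2  (GY1 both-in/both-out from 0)
#2 stroke→R1  (J2 needs exactly one f-in)

#0 stroke at J1
#1 stroke at J2
#2 stroke at R1
#3 stroke at J1
#4 stroke at I1
#5 stroke at J1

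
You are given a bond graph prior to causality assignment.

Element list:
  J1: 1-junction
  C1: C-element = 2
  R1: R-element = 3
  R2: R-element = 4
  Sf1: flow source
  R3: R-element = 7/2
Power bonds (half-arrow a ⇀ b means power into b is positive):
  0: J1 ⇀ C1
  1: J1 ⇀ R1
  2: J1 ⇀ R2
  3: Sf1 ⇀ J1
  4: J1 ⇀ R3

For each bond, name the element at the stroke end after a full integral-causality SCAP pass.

bond 3 stroke→Sf1  (source Sf1 imposes f)
bond 0 stroke→J1  (J1: bond 3 brought flow, rest push out)
bond 1 stroke→J1  (J1 flow already set via bond 3)
bond 2 stroke→J1  (J1 flow already set via bond 3)
bond 4 stroke→J1  (common-f at J1 fixed by 3)

bond 0 |J1
bond 1 |J1
bond 2 |J1
bond 3 |Sf1
bond 4 |J1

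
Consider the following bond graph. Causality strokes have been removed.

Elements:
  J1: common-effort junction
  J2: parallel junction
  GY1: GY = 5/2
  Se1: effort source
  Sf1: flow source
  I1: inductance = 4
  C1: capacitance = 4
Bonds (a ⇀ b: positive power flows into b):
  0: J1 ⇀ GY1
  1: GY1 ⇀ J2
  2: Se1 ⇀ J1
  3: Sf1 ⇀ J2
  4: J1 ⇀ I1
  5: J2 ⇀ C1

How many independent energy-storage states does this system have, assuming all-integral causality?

2  (C1, I1 all integral)

bond 2 →J1  (Se1 (Se) sets effort on bond)
bond 3 →Sf1  (Sf1: flow source, stroke at near end)
bond 0 →GY1  (common-e at J1 fixed by 2)
bond 4 →I1  (0-jn J1 has e-setter on 2)
bond 1 →GY1  (GY1 both-in/both-out from 0)
bond 5 →J2  (closing 0-jn rule on J2)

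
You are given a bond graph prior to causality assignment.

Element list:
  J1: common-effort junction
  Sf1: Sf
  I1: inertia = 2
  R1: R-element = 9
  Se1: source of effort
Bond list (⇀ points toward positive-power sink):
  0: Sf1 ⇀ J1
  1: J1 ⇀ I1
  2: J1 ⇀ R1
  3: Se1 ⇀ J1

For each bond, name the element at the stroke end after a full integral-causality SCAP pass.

bond 0 stroke at Sf1  (source Sf1 imposes f)
bond 3 stroke at J1  (source Se1 imposes e)
bond 1 stroke at I1  (J1 effort already set via bond 3)
bond 2 stroke at R1  (common-e at J1 fixed by 3)

bond 0 stroke at Sf1
bond 1 stroke at I1
bond 2 stroke at R1
bond 3 stroke at J1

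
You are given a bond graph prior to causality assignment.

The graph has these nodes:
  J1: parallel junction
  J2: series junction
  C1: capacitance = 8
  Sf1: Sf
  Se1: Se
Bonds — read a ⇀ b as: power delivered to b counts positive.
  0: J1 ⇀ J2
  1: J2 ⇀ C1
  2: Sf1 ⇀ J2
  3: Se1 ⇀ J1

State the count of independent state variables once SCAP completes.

1  (C1 all integral)

#2 →Sf1  (Sf1 fixes flow; stroke at Sf1)
#3 →J1  (Se1 fixes effort; stroke away)
#0 →J2  (0-jn J1 has e-setter on 3)
#1 →J2  (J2 flow already set via bond 2)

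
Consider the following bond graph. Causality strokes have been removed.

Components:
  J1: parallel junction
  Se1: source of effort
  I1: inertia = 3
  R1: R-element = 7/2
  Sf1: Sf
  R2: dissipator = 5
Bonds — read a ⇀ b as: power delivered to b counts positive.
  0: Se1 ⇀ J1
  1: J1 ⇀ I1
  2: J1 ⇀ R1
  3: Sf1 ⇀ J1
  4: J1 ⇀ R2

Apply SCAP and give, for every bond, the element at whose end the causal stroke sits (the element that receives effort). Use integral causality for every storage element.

b0 |J1  (Se1 fixes effort; stroke away)
b3 |Sf1  (Sf1 (Sf) sets flow on bond)
b1 |I1  (J1 effort already set via bond 0)
b2 |R1  (0-jn J1 has e-setter on 0)
b4 |R2  (J1 effort already set via bond 0)

#0 |J1
#1 |I1
#2 |R1
#3 |Sf1
#4 |R2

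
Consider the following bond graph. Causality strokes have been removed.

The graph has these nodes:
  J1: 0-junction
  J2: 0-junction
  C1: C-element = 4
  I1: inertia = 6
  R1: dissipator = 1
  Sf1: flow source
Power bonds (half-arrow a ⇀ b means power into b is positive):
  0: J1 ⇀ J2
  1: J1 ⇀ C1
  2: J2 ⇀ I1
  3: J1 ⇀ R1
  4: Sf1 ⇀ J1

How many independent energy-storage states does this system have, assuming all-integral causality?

2  (C1, I1 all integral)

b4 |Sf1  (Sf1: flow source, stroke at near end)
b1 |J1  (prefer integral on C1)
b0 |J2  (J1: bond 1 brought effort, rest push out)
b3 |R1  (common-e at J1 fixed by 1)
b2 |I1  (common-e at J2 fixed by 0)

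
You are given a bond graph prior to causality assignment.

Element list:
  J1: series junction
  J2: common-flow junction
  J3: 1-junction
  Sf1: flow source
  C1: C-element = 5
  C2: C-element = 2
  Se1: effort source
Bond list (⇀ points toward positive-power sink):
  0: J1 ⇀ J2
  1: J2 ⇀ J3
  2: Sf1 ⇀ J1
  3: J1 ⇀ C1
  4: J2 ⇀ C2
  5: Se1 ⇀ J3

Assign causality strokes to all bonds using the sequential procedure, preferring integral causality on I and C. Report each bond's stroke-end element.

b0 →J1
b1 →J2
b2 →Sf1
b3 →J1
b4 →J2
b5 →J3

β2 stroke at Sf1  (Sf1 (Sf) sets flow on bond)
β5 stroke at J3  (Se1: effort source, stroke at far end)
β0 stroke at J1  (J1: bond 2 brought flow, rest push out)
β3 stroke at J1  (J1: bond 2 brought flow, rest push out)
β1 stroke at J2  (1-jn J2 has f-setter on 0)
β4 stroke at J2  (J2 flow already set via bond 0)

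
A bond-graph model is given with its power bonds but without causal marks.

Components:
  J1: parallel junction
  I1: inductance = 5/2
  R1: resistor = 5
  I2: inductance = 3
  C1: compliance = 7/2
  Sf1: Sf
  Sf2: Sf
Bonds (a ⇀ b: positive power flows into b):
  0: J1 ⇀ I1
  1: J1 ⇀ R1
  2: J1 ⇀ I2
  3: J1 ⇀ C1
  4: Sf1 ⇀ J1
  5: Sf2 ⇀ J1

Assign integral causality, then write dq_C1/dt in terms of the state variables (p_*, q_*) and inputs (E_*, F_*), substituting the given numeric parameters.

#4 →Sf1  (Sf1 fixes flow; stroke at Sf1)
#5 →Sf2  (source Sf2 imposes f)
#0 →I1  (prefer integral on I1)
#2 →I2  (prefer integral on I2)
#3 →J1  (C1: C, integral causality)
#1 →R1  (common-e at J1 fixed by 3)

dq_C1/dt = F_Sf1 + F_Sf2 - 2*p_I1/5 - p_I2/3 - 2*q_C1/35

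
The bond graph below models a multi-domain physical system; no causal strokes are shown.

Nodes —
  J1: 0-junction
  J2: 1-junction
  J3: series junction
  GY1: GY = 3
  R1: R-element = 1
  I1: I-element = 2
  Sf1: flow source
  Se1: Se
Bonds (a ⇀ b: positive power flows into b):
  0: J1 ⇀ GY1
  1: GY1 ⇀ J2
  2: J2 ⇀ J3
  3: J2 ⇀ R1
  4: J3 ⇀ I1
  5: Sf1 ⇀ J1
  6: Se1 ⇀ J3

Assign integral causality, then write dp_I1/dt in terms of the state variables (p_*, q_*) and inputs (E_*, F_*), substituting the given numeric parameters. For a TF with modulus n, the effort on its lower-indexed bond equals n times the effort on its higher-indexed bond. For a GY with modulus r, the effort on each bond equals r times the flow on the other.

dp_I1/dt = E_Se1 + 3*F_Sf1 - p_I1/2

b5 stroke→Sf1  (Sf1 fixes flow; stroke at Sf1)
b6 stroke→J3  (source Se1 imposes e)
b0 stroke→J1  (only one effort-in slot at J1)
b1 stroke→J2  (through GY1, causality inverts; strokes same side of GY1)
b4 stroke→I1  (I1: I, integral causality)
b2 stroke→J3  (1-jn J3 has f-setter on 4)
b3 stroke→J2  (J2 flow already set via bond 2)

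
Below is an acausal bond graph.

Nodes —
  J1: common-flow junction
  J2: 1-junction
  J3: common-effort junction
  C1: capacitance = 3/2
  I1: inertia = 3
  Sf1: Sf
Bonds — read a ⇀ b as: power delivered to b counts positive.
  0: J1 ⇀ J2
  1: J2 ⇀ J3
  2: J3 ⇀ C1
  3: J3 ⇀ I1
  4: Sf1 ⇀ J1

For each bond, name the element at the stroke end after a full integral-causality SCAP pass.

bond 0 |J1
bond 1 |J2
bond 2 |J3
bond 3 |I1
bond 4 |Sf1

bond 4 stroke→Sf1  (Sf1 (Sf) sets flow on bond)
bond 0 stroke→J1  (J1 flow already set via bond 4)
bond 1 stroke→J2  (J2 flow already set via bond 0)
bond 2 stroke→J3  (C1 integral (e out))
bond 3 stroke→I1  (J3: bond 2 brought effort, rest push out)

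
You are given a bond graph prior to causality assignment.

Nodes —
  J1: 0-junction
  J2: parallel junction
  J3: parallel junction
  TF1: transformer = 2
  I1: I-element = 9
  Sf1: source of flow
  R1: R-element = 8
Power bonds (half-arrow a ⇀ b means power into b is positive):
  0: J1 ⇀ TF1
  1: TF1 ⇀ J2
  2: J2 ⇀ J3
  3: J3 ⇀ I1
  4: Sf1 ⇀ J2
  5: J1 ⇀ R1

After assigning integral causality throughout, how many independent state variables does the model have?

β4 |Sf1  (source Sf1 imposes f)
β3 |I1  (I1 outputs flow p/I1)
β2 |J3  (only one effort-in slot at J3)
β1 |J2  (closing 0-jn rule on J2)
β0 |TF1  (through TF1, causality passes straight; one stroke at TF1)
β5 |J1  (J1 needs exactly one e-in)

1  (I1 all integral)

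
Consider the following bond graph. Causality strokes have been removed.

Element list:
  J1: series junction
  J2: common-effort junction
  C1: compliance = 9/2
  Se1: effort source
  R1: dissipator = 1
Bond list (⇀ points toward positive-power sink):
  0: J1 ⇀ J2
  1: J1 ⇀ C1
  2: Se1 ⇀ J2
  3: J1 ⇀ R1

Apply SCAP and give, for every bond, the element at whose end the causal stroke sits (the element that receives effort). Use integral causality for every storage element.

#2 stroke at J2  (Se1 (Se) sets effort on bond)
#0 stroke at J1  (common-e at J2 fixed by 2)
#1 stroke at J1  (prefer integral on C1)
#3 stroke at R1  (only one flow-in slot at J1)

bond 0 stroke at J1
bond 1 stroke at J1
bond 2 stroke at J2
bond 3 stroke at R1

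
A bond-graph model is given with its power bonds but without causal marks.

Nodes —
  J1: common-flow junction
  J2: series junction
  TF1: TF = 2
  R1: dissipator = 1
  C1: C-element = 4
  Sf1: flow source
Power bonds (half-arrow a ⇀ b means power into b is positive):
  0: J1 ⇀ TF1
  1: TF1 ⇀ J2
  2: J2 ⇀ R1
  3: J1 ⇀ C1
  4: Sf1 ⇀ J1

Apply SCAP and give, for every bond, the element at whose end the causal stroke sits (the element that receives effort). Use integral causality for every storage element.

bond 4 →Sf1  (Sf1 (Sf) sets flow on bond)
bond 0 →J1  (common-f at J1 fixed by 4)
bond 3 →J1  (common-f at J1 fixed by 4)
bond 1 →TF1  (TF TF1: opposite of bond 0)
bond 2 →J2  (1-jn J2 has f-setter on 1)

b0 stroke→J1
b1 stroke→TF1
b2 stroke→J2
b3 stroke→J1
b4 stroke→Sf1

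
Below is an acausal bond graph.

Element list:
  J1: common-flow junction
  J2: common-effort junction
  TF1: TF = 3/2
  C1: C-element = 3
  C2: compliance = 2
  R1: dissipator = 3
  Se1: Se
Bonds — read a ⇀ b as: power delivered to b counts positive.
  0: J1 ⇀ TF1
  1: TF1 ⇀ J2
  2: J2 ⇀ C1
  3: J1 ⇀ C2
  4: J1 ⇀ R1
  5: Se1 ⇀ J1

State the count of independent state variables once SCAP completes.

2  (C1, C2 all integral)

#5 →J1  (Se1: effort source, stroke at far end)
#2 →J2  (C1 outputs effort q/C1)
#1 →TF1  (0-jn J2 has e-setter on 2)
#0 →J1  (TF1: transformer flips bond 1)
#3 →J1  (C2 integral (e out))
#4 →R1  (J1: last free bond brings flow in)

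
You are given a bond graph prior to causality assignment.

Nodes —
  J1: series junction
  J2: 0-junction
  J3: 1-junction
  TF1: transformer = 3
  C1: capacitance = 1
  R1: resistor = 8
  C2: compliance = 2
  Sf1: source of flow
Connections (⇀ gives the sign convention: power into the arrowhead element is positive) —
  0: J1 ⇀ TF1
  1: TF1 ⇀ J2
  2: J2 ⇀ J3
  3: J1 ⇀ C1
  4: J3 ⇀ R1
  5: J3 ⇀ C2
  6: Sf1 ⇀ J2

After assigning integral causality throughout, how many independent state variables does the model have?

2  (C1, C2 all integral)

b6 →Sf1  (source Sf1 imposes f)
b3 →J1  (prefer integral on C1)
b0 →TF1  (closing 1-jn rule on J1)
b1 →J2  (through TF1, causality passes straight; one stroke at TF1)
b2 →J3  (J2 effort already set via bond 1)
b5 →J3  (C2 outputs effort q/C2)
b4 →R1  (closing 1-jn rule on J3)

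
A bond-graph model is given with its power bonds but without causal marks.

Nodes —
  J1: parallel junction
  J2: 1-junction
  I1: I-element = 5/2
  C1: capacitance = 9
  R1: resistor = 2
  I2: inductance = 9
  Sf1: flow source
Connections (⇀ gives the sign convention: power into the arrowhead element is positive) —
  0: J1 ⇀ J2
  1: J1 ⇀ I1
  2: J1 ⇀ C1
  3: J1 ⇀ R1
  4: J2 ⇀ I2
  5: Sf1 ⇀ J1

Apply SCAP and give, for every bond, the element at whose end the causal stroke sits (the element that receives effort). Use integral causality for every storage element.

#0 stroke at J2
#1 stroke at I1
#2 stroke at J1
#3 stroke at R1
#4 stroke at I2
#5 stroke at Sf1

bond 5 →Sf1  (Sf1: flow source, stroke at near end)
bond 1 →I1  (prefer integral on I1)
bond 2 →J1  (C1 outputs effort q/C1)
bond 0 →J2  (J1 effort already set via bond 2)
bond 3 →R1  (common-e at J1 fixed by 2)
bond 4 →I2  (J2 needs exactly one f-in)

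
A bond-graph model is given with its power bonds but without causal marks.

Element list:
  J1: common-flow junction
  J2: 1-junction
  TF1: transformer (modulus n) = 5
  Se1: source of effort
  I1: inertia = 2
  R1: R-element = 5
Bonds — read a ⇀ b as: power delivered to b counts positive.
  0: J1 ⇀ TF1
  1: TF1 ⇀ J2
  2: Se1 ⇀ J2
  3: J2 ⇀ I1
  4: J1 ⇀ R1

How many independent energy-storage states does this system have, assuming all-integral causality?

1  (I1 all integral)

b2 |J2  (Se1 fixes effort; stroke away)
b3 |I1  (I1 outputs flow p/I1)
b1 |J2  (J2: bond 3 brought flow, rest push out)
b0 |TF1  (TF1 one-in-one-out from 1)
b4 |J1  (J1 flow already set via bond 0)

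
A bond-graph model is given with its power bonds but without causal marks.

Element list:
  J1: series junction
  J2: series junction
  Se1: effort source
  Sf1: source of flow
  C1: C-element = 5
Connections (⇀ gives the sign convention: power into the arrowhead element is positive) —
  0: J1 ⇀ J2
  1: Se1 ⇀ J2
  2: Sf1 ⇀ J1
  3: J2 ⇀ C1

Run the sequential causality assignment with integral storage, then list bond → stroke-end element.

bond 0 stroke at J1
bond 1 stroke at J2
bond 2 stroke at Sf1
bond 3 stroke at J2

bond 1 stroke at J2  (Se1 fixes effort; stroke away)
bond 2 stroke at Sf1  (Sf1 fixes flow; stroke at Sf1)
bond 0 stroke at J1  (1-jn J1 has f-setter on 2)
bond 3 stroke at J2  (J2 flow already set via bond 0)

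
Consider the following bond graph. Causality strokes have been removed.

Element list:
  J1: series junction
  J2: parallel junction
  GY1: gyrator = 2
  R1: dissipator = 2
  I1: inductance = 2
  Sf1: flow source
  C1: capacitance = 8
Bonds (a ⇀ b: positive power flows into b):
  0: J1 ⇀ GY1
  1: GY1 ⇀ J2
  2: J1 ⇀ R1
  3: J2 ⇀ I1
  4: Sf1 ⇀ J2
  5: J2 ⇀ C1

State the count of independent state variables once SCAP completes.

#4 stroke→Sf1  (Sf1 fixes flow; stroke at Sf1)
#3 stroke→I1  (I1: I, integral causality)
#5 stroke→J2  (C1 outputs effort q/C1)
#1 stroke→GY1  (0-jn J2 has e-setter on 5)
#0 stroke→GY1  (through GY1, causality inverts; strokes same side of GY1)
#2 stroke→J1  (1-jn J1 has f-setter on 0)

2  (C1, I1 all integral)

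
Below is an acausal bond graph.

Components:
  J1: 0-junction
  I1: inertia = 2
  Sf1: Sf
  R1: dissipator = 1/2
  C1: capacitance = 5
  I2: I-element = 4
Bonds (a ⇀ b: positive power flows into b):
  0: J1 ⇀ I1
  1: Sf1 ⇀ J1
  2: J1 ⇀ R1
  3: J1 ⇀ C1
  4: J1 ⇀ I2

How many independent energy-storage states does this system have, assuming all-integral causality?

3  (C1, I1, I2 all integral)

β1 →Sf1  (source Sf1 imposes f)
β0 →I1  (I1 outputs flow p/I1)
β3 →J1  (C1: C, integral causality)
β2 →R1  (common-e at J1 fixed by 3)
β4 →I2  (J1: bond 3 brought effort, rest push out)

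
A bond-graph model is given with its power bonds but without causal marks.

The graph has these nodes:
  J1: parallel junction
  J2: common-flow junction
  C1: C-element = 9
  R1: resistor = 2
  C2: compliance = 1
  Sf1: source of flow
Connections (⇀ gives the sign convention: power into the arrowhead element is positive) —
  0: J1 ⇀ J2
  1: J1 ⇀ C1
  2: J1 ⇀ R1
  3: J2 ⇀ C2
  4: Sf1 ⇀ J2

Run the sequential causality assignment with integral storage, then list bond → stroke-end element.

#4 →Sf1  (Sf1 (Sf) sets flow on bond)
#0 →J2  (1-jn J2 has f-setter on 4)
#3 →J2  (J2: bond 4 brought flow, rest push out)
#1 →J1  (prefer integral on C1)
#2 →R1  (J1 effort already set via bond 1)

β0 stroke at J2
β1 stroke at J1
β2 stroke at R1
β3 stroke at J2
β4 stroke at Sf1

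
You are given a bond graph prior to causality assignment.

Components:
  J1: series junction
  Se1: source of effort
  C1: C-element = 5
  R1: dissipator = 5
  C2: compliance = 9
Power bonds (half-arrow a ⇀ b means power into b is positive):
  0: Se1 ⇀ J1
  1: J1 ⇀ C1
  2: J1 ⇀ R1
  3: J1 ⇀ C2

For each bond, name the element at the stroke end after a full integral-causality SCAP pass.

b0 |J1
b1 |J1
b2 |R1
b3 |J1

β0 stroke→J1  (Se1: effort source, stroke at far end)
β1 stroke→J1  (C1 integral (e out))
β3 stroke→J1  (C2: C, integral causality)
β2 stroke→R1  (J1: last free bond brings flow in)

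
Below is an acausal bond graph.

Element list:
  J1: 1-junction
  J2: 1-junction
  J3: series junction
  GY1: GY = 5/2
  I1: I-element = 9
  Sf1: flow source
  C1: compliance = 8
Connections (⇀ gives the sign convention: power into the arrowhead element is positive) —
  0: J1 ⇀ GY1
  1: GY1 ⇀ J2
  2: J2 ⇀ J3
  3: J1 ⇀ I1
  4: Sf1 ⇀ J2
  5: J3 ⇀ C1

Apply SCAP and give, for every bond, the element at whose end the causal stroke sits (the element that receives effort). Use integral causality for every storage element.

#0 stroke at J1
#1 stroke at J2
#2 stroke at J2
#3 stroke at I1
#4 stroke at Sf1
#5 stroke at J3

β4 stroke→Sf1  (Sf1: flow source, stroke at near end)
β1 stroke→J2  (J2 flow already set via bond 4)
β2 stroke→J2  (1-jn J2 has f-setter on 4)
β5 stroke→J3  (J3: bond 2 brought flow, rest push out)
β0 stroke→J1  (GY1: gyrator matches bond 1)
β3 stroke→I1  (only one flow-in slot at J1)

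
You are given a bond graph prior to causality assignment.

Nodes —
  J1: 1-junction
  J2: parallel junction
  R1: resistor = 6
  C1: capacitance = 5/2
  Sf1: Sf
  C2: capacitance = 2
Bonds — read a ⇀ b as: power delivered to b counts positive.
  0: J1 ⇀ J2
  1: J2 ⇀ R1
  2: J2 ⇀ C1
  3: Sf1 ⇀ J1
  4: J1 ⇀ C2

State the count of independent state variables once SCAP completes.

bond 3 stroke→Sf1  (source Sf1 imposes f)
bond 0 stroke→J1  (J1: bond 3 brought flow, rest push out)
bond 4 stroke→J1  (common-f at J1 fixed by 3)
bond 2 stroke→J2  (C1: C, integral causality)
bond 1 stroke→R1  (J2: bond 2 brought effort, rest push out)

2  (C1, C2 all integral)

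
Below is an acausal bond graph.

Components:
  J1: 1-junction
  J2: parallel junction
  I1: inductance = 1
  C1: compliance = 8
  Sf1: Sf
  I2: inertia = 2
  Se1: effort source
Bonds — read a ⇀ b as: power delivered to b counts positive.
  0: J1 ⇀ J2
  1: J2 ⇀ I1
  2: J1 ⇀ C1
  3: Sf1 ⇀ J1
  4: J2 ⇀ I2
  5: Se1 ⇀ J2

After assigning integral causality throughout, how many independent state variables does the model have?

3  (C1, I1, I2 all integral)

#3 →Sf1  (Sf1 fixes flow; stroke at Sf1)
#5 →J2  (Se1 fixes effort; stroke away)
#0 →J1  (1-jn J1 has f-setter on 3)
#2 →J1  (J1 flow already set via bond 3)
#1 →I1  (J2 effort already set via bond 5)
#4 →I2  (common-e at J2 fixed by 5)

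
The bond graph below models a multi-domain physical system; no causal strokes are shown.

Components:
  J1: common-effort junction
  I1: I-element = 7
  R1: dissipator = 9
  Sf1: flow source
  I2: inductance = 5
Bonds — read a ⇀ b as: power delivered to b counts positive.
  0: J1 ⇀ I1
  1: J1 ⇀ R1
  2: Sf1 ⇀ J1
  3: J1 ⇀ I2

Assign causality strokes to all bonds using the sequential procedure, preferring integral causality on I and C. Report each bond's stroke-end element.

bond 2 stroke→Sf1  (Sf1 fixes flow; stroke at Sf1)
bond 0 stroke→I1  (I1: I, integral causality)
bond 3 stroke→I2  (I2 integral (f out))
bond 1 stroke→J1  (closing 0-jn rule on J1)

β0 stroke at I1
β1 stroke at J1
β2 stroke at Sf1
β3 stroke at I2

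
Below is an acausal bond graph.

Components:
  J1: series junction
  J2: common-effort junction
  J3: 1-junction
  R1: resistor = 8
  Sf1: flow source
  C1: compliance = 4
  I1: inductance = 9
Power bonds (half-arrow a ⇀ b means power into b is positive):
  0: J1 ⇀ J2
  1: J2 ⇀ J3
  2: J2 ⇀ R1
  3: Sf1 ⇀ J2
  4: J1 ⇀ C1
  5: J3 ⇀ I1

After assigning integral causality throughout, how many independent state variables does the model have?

#3 →Sf1  (source Sf1 imposes f)
#4 →J1  (C1: C, integral causality)
#0 →J2  (J1: last free bond brings flow in)
#1 →J3  (J2: bond 0 brought effort, rest push out)
#2 →R1  (J2 effort already set via bond 0)
#5 →I1  (J3: last free bond brings flow in)

2  (C1, I1 all integral)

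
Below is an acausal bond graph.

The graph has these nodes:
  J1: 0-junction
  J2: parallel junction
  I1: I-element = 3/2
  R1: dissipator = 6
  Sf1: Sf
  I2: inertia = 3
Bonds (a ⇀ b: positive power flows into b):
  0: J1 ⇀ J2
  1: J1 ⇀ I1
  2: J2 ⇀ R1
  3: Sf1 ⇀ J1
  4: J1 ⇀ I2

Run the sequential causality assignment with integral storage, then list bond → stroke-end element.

bond 0 stroke at J1
bond 1 stroke at I1
bond 2 stroke at J2
bond 3 stroke at Sf1
bond 4 stroke at I2

#3 |Sf1  (Sf1 fixes flow; stroke at Sf1)
#1 |I1  (prefer integral on I1)
#4 |I2  (I2 integral (f out))
#0 |J1  (only one effort-in slot at J1)
#2 |J2  (only one effort-in slot at J2)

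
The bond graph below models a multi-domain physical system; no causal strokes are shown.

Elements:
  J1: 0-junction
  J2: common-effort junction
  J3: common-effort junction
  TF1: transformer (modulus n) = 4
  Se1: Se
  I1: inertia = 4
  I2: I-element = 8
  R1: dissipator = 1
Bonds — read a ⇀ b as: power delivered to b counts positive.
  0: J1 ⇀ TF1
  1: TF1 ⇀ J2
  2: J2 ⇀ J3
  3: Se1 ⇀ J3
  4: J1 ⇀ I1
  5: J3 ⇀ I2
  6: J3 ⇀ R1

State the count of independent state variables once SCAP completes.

b3 |J3  (Se1 fixes effort; stroke away)
b2 |J2  (J3 effort already set via bond 3)
b5 |I2  (J3 effort already set via bond 3)
b6 |R1  (J3: bond 3 brought effort, rest push out)
b1 |TF1  (J2 effort already set via bond 2)
b0 |J1  (TF1 one-in-one-out from 1)
b4 |I1  (0-jn J1 has e-setter on 0)

2  (I1, I2 all integral)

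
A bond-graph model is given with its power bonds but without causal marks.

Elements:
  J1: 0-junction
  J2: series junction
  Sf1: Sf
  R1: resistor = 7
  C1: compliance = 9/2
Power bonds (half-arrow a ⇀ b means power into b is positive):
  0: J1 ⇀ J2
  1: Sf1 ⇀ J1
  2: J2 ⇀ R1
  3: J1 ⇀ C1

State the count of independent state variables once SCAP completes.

bond 1 →Sf1  (source Sf1 imposes f)
bond 3 →J1  (C1 integral (e out))
bond 0 →J2  (0-jn J1 has e-setter on 3)
bond 2 →R1  (J2 needs exactly one f-in)

1  (C1 all integral)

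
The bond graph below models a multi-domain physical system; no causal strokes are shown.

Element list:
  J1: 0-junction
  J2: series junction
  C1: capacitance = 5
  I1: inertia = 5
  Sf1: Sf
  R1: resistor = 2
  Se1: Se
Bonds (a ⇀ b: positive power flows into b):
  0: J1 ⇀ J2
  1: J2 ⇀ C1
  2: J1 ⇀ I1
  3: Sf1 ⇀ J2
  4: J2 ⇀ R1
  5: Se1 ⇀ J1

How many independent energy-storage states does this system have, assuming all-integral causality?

2  (C1, I1 all integral)

#3 stroke→Sf1  (Sf1: flow source, stroke at near end)
#5 stroke→J1  (Se1: effort source, stroke at far end)
#0 stroke→J2  (0-jn J1 has e-setter on 5)
#2 stroke→I1  (J1: bond 5 brought effort, rest push out)
#1 stroke→J2  (J2 flow already set via bond 3)
#4 stroke→J2  (1-jn J2 has f-setter on 3)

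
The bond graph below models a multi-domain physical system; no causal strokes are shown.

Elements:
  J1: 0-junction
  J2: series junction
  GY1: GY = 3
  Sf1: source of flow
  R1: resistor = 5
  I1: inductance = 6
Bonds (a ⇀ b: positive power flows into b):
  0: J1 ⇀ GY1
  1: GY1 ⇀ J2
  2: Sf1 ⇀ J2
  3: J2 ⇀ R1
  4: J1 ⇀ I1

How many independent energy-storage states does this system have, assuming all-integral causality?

b2 |Sf1  (Sf1 (Sf) sets flow on bond)
b1 |J2  (1-jn J2 has f-setter on 2)
b3 |J2  (1-jn J2 has f-setter on 2)
b0 |J1  (GY1: gyrator matches bond 1)
b4 |I1  (0-jn J1 has e-setter on 0)

1  (I1 all integral)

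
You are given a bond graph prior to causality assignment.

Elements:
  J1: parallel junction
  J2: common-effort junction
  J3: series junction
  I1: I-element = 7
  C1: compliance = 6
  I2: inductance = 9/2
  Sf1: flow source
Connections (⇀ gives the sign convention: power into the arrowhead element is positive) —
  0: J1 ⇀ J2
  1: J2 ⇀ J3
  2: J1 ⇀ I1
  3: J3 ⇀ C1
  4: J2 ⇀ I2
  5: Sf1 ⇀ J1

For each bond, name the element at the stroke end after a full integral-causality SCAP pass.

bond 0 →J1
bond 1 →J2
bond 2 →I1
bond 3 →J3
bond 4 →I2
bond 5 →Sf1

b5 stroke at Sf1  (Sf1: flow source, stroke at near end)
b2 stroke at I1  (I1: I, integral causality)
b0 stroke at J1  (J1: last free bond brings effort in)
b3 stroke at J3  (C1 integral (e out))
b1 stroke at J2  (J3: last free bond brings flow in)
b4 stroke at I2  (J2: bond 1 brought effort, rest push out)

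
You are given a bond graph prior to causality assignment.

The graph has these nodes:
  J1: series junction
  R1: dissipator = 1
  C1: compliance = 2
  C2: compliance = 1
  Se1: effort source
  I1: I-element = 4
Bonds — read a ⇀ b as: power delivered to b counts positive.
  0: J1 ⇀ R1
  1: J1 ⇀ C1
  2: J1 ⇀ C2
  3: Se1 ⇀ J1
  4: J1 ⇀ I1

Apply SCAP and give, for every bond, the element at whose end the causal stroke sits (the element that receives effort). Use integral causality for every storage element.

bond 0 →J1
bond 1 →J1
bond 2 →J1
bond 3 →J1
bond 4 →I1

b3 stroke→J1  (Se1 fixes effort; stroke away)
b1 stroke→J1  (C1 outputs effort q/C1)
b2 stroke→J1  (C2 integral (e out))
b4 stroke→I1  (I1: I, integral causality)
b0 stroke→J1  (common-f at J1 fixed by 4)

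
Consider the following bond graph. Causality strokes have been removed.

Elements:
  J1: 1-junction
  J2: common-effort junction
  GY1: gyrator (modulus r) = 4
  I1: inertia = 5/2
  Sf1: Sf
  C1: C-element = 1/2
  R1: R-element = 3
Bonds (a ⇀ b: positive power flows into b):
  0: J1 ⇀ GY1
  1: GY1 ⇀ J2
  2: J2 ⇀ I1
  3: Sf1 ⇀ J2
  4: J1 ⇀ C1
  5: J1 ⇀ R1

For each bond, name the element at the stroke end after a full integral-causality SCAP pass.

#3 stroke at Sf1  (source Sf1 imposes f)
#2 stroke at I1  (prefer integral on I1)
#1 stroke at J2  (J2 needs exactly one e-in)
#0 stroke at J1  (GY GY1: same side as bond 1)
#4 stroke at J1  (C1 integral (e out))
#5 stroke at R1  (J1 needs exactly one f-in)

β0 |J1
β1 |J2
β2 |I1
β3 |Sf1
β4 |J1
β5 |R1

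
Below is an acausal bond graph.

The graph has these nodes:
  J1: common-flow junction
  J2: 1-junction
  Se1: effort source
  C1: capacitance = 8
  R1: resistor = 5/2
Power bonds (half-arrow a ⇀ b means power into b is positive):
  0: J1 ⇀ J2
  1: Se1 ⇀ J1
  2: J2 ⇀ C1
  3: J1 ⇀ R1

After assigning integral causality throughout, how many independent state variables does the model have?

1  (C1 all integral)

b1 →J1  (source Se1 imposes e)
b2 →J2  (C1: C, integral causality)
b0 →J1  (J2 needs exactly one f-in)
b3 →R1  (J1: last free bond brings flow in)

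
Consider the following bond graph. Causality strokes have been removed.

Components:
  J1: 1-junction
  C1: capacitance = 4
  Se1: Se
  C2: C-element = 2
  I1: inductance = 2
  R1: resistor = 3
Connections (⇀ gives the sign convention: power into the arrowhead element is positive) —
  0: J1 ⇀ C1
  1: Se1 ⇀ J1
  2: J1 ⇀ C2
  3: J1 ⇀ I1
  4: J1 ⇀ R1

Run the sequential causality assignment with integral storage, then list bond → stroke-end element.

#1 →J1  (Se1: effort source, stroke at far end)
#0 →J1  (prefer integral on C1)
#2 →J1  (C2 outputs effort q/C2)
#3 →I1  (I1: I, integral causality)
#4 →J1  (J1 flow already set via bond 3)

bond 0 |J1
bond 1 |J1
bond 2 |J1
bond 3 |I1
bond 4 |J1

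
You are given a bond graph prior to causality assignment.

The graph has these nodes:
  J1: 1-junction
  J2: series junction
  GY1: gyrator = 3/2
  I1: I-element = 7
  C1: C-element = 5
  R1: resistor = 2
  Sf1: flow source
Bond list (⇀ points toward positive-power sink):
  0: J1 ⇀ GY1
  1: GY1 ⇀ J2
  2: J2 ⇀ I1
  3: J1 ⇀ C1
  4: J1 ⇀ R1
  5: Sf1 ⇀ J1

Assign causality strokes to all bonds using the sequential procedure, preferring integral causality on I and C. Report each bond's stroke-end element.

β0 stroke at J1
β1 stroke at J2
β2 stroke at I1
β3 stroke at J1
β4 stroke at J1
β5 stroke at Sf1

bond 5 |Sf1  (source Sf1 imposes f)
bond 0 |J1  (J1 flow already set via bond 5)
bond 3 |J1  (J1: bond 5 brought flow, rest push out)
bond 4 |J1  (1-jn J1 has f-setter on 5)
bond 1 |J2  (GY1 both-in/both-out from 0)
bond 2 |I1  (closing 1-jn rule on J2)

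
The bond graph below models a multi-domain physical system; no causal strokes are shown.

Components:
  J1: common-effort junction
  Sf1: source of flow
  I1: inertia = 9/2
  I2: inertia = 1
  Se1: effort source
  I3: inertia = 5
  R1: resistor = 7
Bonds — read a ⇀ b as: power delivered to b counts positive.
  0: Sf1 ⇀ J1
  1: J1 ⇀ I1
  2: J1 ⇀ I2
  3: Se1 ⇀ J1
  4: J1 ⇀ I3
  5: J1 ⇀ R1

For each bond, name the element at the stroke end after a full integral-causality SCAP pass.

#0 stroke→Sf1  (Sf1 (Sf) sets flow on bond)
#3 stroke→J1  (Se1 fixes effort; stroke away)
#1 stroke→I1  (J1 effort already set via bond 3)
#2 stroke→I2  (J1: bond 3 brought effort, rest push out)
#4 stroke→I3  (common-e at J1 fixed by 3)
#5 stroke→R1  (0-jn J1 has e-setter on 3)

β0 stroke at Sf1
β1 stroke at I1
β2 stroke at I2
β3 stroke at J1
β4 stroke at I3
β5 stroke at R1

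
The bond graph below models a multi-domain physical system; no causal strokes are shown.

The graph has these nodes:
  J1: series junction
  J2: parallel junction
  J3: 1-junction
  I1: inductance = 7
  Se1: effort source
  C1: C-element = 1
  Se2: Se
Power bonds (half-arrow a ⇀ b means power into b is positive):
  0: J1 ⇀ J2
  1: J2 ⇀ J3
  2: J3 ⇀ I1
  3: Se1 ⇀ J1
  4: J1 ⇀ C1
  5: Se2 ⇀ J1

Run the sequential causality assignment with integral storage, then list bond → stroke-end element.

β3 |J1  (Se1 (Se) sets effort on bond)
β5 |J1  (source Se2 imposes e)
β2 |I1  (prefer integral on I1)
β1 |J3  (J3: bond 2 brought flow, rest push out)
β0 |J2  (closing 0-jn rule on J2)
β4 |J1  (J1 flow already set via bond 0)

β0 stroke→J2
β1 stroke→J3
β2 stroke→I1
β3 stroke→J1
β4 stroke→J1
β5 stroke→J1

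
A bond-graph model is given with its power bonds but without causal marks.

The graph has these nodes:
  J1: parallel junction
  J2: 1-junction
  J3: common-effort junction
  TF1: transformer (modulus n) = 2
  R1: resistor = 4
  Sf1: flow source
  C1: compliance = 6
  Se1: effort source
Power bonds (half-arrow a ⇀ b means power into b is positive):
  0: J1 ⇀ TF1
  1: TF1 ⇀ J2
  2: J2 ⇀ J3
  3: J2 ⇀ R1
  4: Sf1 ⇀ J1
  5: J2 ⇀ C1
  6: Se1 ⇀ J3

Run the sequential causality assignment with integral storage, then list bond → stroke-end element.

bond 4 →Sf1  (Sf1: flow source, stroke at near end)
bond 6 →J3  (source Se1 imposes e)
bond 0 →J1  (J1 needs exactly one e-in)
bond 2 →J2  (J3: bond 6 brought effort, rest push out)
bond 1 →TF1  (TF TF1: opposite of bond 0)
bond 3 →J2  (1-jn J2 has f-setter on 1)
bond 5 →J2  (J2 flow already set via bond 1)

β0 stroke→J1
β1 stroke→TF1
β2 stroke→J2
β3 stroke→J2
β4 stroke→Sf1
β5 stroke→J2
β6 stroke→J3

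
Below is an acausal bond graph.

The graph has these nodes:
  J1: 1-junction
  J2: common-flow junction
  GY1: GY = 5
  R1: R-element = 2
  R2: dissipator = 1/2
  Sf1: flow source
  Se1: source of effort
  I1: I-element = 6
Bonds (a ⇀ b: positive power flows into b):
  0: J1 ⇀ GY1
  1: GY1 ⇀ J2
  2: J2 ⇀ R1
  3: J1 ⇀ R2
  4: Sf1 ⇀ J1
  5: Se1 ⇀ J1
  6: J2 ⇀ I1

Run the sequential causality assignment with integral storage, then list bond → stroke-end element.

b0 |J1
b1 |J2
b2 |J2
b3 |J1
b4 |Sf1
b5 |J1
b6 |I1

#4 →Sf1  (Sf1 fixes flow; stroke at Sf1)
#5 →J1  (Se1 (Se) sets effort on bond)
#0 →J1  (J1: bond 4 brought flow, rest push out)
#3 →J1  (1-jn J1 has f-setter on 4)
#1 →J2  (GY1: gyrator matches bond 0)
#6 →I1  (I1 outputs flow p/I1)
#2 →J2  (1-jn J2 has f-setter on 6)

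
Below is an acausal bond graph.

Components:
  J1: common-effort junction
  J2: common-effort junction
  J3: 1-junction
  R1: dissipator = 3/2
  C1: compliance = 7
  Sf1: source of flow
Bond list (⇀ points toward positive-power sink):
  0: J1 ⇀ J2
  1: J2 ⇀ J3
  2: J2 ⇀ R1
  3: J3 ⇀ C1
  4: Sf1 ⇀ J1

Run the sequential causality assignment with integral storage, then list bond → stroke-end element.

b4 stroke→Sf1  (source Sf1 imposes f)
b0 stroke→J1  (only one effort-in slot at J1)
b3 stroke→J3  (C1: C, integral causality)
b1 stroke→J2  (J3 needs exactly one f-in)
b2 stroke→R1  (J2 effort already set via bond 1)

β0 |J1
β1 |J2
β2 |R1
β3 |J3
β4 |Sf1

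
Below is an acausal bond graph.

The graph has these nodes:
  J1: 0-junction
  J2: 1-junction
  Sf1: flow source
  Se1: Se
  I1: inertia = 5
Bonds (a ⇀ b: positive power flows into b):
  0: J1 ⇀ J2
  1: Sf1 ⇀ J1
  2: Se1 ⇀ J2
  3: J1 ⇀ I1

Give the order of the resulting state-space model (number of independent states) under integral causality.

b1 |Sf1  (Sf1: flow source, stroke at near end)
b2 |J2  (Se1 fixes effort; stroke away)
b0 |J1  (only one flow-in slot at J2)
b3 |I1  (J1 effort already set via bond 0)

1  (I1 all integral)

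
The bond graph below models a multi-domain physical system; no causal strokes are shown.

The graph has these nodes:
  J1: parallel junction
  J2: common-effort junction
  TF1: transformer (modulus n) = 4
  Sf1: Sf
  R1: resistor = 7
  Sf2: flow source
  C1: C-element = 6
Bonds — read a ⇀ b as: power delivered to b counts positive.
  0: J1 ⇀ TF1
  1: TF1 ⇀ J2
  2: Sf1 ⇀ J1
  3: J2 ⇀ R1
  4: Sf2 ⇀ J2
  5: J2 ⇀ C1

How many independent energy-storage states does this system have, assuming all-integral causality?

1  (C1 all integral)

β2 |Sf1  (Sf1 (Sf) sets flow on bond)
β4 |Sf2  (source Sf2 imposes f)
β0 |J1  (J1 needs exactly one e-in)
β1 |TF1  (TF1: transformer flips bond 0)
β5 |J2  (C1: C, integral causality)
β3 |R1  (J2: bond 5 brought effort, rest push out)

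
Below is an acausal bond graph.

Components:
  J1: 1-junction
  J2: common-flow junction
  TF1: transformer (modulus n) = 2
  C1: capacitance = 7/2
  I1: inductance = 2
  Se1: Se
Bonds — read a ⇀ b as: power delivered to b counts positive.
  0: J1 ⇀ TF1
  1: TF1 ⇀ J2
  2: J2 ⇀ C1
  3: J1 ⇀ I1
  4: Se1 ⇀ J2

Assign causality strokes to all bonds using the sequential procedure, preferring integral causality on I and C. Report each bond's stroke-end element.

β0 →J1
β1 →TF1
β2 →J2
β3 →I1
β4 →J2

β4 →J2  (Se1: effort source, stroke at far end)
β2 →J2  (C1 integral (e out))
β1 →TF1  (J2: last free bond brings flow in)
β0 →J1  (TF1: transformer flips bond 1)
β3 →I1  (J1: last free bond brings flow in)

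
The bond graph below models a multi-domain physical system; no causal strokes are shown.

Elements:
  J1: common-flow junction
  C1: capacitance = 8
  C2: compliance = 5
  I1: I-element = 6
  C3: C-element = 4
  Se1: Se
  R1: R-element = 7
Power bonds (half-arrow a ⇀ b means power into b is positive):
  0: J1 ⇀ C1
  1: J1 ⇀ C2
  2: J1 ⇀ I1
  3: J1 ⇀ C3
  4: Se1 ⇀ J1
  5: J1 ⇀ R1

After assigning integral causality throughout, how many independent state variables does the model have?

4  (C1, C2, C3, I1 all integral)

bond 4 →J1  (Se1 (Se) sets effort on bond)
bond 0 →J1  (C1: C, integral causality)
bond 1 →J1  (prefer integral on C2)
bond 2 →I1  (I1 integral (f out))
bond 3 →J1  (J1 flow already set via bond 2)
bond 5 →J1  (common-f at J1 fixed by 2)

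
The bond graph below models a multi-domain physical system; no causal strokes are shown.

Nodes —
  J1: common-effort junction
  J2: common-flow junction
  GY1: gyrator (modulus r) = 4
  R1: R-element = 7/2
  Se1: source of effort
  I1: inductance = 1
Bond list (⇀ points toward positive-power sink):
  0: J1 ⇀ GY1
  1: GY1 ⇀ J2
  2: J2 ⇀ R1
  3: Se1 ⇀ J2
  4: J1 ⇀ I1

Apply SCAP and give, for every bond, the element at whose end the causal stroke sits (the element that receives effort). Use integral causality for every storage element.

b0 |J1
b1 |J2
b2 |R1
b3 |J2
b4 |I1

bond 3 |J2  (Se1 fixes effort; stroke away)
bond 4 |I1  (I1 integral (f out))
bond 0 |J1  (closing 0-jn rule on J1)
bond 1 |J2  (through GY1, causality inverts; strokes same side of GY1)
bond 2 |R1  (only one flow-in slot at J2)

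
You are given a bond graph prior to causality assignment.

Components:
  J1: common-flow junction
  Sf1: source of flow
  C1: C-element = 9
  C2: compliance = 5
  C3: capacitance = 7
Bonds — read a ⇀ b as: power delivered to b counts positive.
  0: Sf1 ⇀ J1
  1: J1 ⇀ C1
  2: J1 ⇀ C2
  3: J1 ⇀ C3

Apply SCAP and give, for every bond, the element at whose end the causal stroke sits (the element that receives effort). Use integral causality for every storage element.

b0 →Sf1
b1 →J1
b2 →J1
b3 →J1

#0 stroke at Sf1  (source Sf1 imposes f)
#1 stroke at J1  (1-jn J1 has f-setter on 0)
#2 stroke at J1  (common-f at J1 fixed by 0)
#3 stroke at J1  (J1: bond 0 brought flow, rest push out)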